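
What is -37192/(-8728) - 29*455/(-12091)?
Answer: 70606804/13191281 ≈ 5.3525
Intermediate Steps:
-37192/(-8728) - 29*455/(-12091) = -37192*(-1/8728) - 13195*(-1/12091) = 4649/1091 + 13195/12091 = 70606804/13191281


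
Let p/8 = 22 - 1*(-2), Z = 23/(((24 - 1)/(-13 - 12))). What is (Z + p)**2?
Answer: 27889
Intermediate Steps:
Z = -25 (Z = 23/((23/(-25))) = 23/((23*(-1/25))) = 23/(-23/25) = 23*(-25/23) = -25)
p = 192 (p = 8*(22 - 1*(-2)) = 8*(22 + 2) = 8*24 = 192)
(Z + p)**2 = (-25 + 192)**2 = 167**2 = 27889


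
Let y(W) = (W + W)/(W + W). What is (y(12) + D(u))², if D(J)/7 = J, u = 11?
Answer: 6084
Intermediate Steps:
y(W) = 1 (y(W) = (2*W)/((2*W)) = (2*W)*(1/(2*W)) = 1)
D(J) = 7*J
(y(12) + D(u))² = (1 + 7*11)² = (1 + 77)² = 78² = 6084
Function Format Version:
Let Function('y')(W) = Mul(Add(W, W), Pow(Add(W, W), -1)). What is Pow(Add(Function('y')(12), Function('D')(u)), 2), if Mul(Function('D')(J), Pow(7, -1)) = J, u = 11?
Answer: 6084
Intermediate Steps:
Function('y')(W) = 1 (Function('y')(W) = Mul(Mul(2, W), Pow(Mul(2, W), -1)) = Mul(Mul(2, W), Mul(Rational(1, 2), Pow(W, -1))) = 1)
Function('D')(J) = Mul(7, J)
Pow(Add(Function('y')(12), Function('D')(u)), 2) = Pow(Add(1, Mul(7, 11)), 2) = Pow(Add(1, 77), 2) = Pow(78, 2) = 6084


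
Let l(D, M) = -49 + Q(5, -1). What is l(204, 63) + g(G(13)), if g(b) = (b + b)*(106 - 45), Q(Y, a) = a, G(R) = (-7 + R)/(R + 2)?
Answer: -6/5 ≈ -1.2000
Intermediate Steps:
G(R) = (-7 + R)/(2 + R)
g(b) = 122*b (g(b) = (2*b)*61 = 122*b)
l(D, M) = -50 (l(D, M) = -49 - 1 = -50)
l(204, 63) + g(G(13)) = -50 + 122*((-7 + 13)/(2 + 13)) = -50 + 122*(6/15) = -50 + 122*((1/15)*6) = -50 + 122*(⅖) = -50 + 244/5 = -6/5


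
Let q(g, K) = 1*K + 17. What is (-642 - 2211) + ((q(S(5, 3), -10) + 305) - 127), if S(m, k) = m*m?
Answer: -2668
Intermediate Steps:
S(m, k) = m²
q(g, K) = 17 + K (q(g, K) = K + 17 = 17 + K)
(-642 - 2211) + ((q(S(5, 3), -10) + 305) - 127) = (-642 - 2211) + (((17 - 10) + 305) - 127) = -2853 + ((7 + 305) - 127) = -2853 + (312 - 127) = -2853 + 185 = -2668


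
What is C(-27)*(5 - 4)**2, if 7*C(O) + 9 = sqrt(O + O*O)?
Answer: -9/7 + 3*sqrt(78)/7 ≈ 2.4993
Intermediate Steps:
C(O) = -9/7 + sqrt(O + O**2)/7 (C(O) = -9/7 + sqrt(O + O*O)/7 = -9/7 + sqrt(O + O**2)/7)
C(-27)*(5 - 4)**2 = (-9/7 + sqrt(-27*(1 - 27))/7)*(5 - 4)**2 = (-9/7 + sqrt(-27*(-26))/7)*1**2 = (-9/7 + sqrt(702)/7)*1 = (-9/7 + (3*sqrt(78))/7)*1 = (-9/7 + 3*sqrt(78)/7)*1 = -9/7 + 3*sqrt(78)/7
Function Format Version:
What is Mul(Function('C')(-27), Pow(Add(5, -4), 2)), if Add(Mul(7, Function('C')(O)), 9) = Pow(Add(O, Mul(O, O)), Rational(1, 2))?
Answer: Add(Rational(-9, 7), Mul(Rational(3, 7), Pow(78, Rational(1, 2)))) ≈ 2.4993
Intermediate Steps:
Function('C')(O) = Add(Rational(-9, 7), Mul(Rational(1, 7), Pow(Add(O, Pow(O, 2)), Rational(1, 2)))) (Function('C')(O) = Add(Rational(-9, 7), Mul(Rational(1, 7), Pow(Add(O, Mul(O, O)), Rational(1, 2)))) = Add(Rational(-9, 7), Mul(Rational(1, 7), Pow(Add(O, Pow(O, 2)), Rational(1, 2)))))
Mul(Function('C')(-27), Pow(Add(5, -4), 2)) = Mul(Add(Rational(-9, 7), Mul(Rational(1, 7), Pow(Mul(-27, Add(1, -27)), Rational(1, 2)))), Pow(Add(5, -4), 2)) = Mul(Add(Rational(-9, 7), Mul(Rational(1, 7), Pow(Mul(-27, -26), Rational(1, 2)))), Pow(1, 2)) = Mul(Add(Rational(-9, 7), Mul(Rational(1, 7), Pow(702, Rational(1, 2)))), 1) = Mul(Add(Rational(-9, 7), Mul(Rational(1, 7), Mul(3, Pow(78, Rational(1, 2))))), 1) = Mul(Add(Rational(-9, 7), Mul(Rational(3, 7), Pow(78, Rational(1, 2)))), 1) = Add(Rational(-9, 7), Mul(Rational(3, 7), Pow(78, Rational(1, 2))))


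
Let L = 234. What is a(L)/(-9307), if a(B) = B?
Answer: -234/9307 ≈ -0.025142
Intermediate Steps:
a(L)/(-9307) = 234/(-9307) = 234*(-1/9307) = -234/9307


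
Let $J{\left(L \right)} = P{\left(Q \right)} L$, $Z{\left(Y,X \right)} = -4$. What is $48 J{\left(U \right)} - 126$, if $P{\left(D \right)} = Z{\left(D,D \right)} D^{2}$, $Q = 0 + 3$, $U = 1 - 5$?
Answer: $6786$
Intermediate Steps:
$U = -4$
$Q = 3$
$P{\left(D \right)} = - 4 D^{2}$
$J{\left(L \right)} = - 36 L$ ($J{\left(L \right)} = - 4 \cdot 3^{2} L = \left(-4\right) 9 L = - 36 L$)
$48 J{\left(U \right)} - 126 = 48 \left(\left(-36\right) \left(-4\right)\right) - 126 = 48 \cdot 144 - 126 = 6912 - 126 = 6786$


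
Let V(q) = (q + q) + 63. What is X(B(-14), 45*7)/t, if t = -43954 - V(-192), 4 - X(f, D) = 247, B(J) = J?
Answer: 243/43633 ≈ 0.0055692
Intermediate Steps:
X(f, D) = -243 (X(f, D) = 4 - 1*247 = 4 - 247 = -243)
V(q) = 63 + 2*q (V(q) = 2*q + 63 = 63 + 2*q)
t = -43633 (t = -43954 - (63 + 2*(-192)) = -43954 - (63 - 384) = -43954 - 1*(-321) = -43954 + 321 = -43633)
X(B(-14), 45*7)/t = -243/(-43633) = -243*(-1/43633) = 243/43633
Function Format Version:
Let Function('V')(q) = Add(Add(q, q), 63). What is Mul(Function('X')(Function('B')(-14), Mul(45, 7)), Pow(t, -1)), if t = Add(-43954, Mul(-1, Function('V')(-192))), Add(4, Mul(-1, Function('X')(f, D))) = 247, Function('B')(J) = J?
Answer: Rational(243, 43633) ≈ 0.0055692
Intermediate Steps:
Function('X')(f, D) = -243 (Function('X')(f, D) = Add(4, Mul(-1, 247)) = Add(4, -247) = -243)
Function('V')(q) = Add(63, Mul(2, q)) (Function('V')(q) = Add(Mul(2, q), 63) = Add(63, Mul(2, q)))
t = -43633 (t = Add(-43954, Mul(-1, Add(63, Mul(2, -192)))) = Add(-43954, Mul(-1, Add(63, -384))) = Add(-43954, Mul(-1, -321)) = Add(-43954, 321) = -43633)
Mul(Function('X')(Function('B')(-14), Mul(45, 7)), Pow(t, -1)) = Mul(-243, Pow(-43633, -1)) = Mul(-243, Rational(-1, 43633)) = Rational(243, 43633)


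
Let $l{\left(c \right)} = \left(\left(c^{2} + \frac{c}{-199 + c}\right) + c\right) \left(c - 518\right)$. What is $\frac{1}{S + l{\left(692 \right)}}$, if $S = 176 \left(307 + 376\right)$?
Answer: $\frac{17}{1420574336} \approx 1.1967 \cdot 10^{-8}$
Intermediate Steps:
$l{\left(c \right)} = \left(-518 + c\right) \left(c + c^{2} + \frac{c}{-199 + c}\right)$ ($l{\left(c \right)} = \left(\left(c^{2} + \frac{c}{-199 + c}\right) + c\right) \left(-518 + c\right) = \left(c + c^{2} + \frac{c}{-199 + c}\right) \left(-518 + c\right) = \left(-518 + c\right) \left(c + c^{2} + \frac{c}{-199 + c}\right)$)
$S = 120208$ ($S = 176 \cdot 683 = 120208$)
$\frac{1}{S + l{\left(692 \right)}} = \frac{1}{120208 + \frac{692 \left(102564 + 692^{3} - 716 \cdot 692^{2} + 102366 \cdot 692\right)}{-199 + 692}} = \frac{1}{120208 + \frac{692 \left(102564 + 331373888 - 342866624 + 70837272\right)}{493}} = \frac{1}{120208 + 692 \cdot \frac{1}{493} \left(102564 + 331373888 - 342866624 + 70837272\right)} = \frac{1}{120208 + 692 \cdot \frac{1}{493} \cdot 59447100} = \frac{1}{120208 + \frac{1418530800}{17}} = \frac{1}{\frac{1420574336}{17}} = \frac{17}{1420574336}$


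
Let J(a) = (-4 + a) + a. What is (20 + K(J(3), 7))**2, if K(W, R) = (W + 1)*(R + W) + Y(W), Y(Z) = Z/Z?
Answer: 2304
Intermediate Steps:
Y(Z) = 1
J(a) = -4 + 2*a
K(W, R) = 1 + (1 + W)*(R + W) (K(W, R) = (W + 1)*(R + W) + 1 = (1 + W)*(R + W) + 1 = 1 + (1 + W)*(R + W))
(20 + K(J(3), 7))**2 = (20 + (1 + 7 + (-4 + 2*3) + (-4 + 2*3)**2 + 7*(-4 + 2*3)))**2 = (20 + (1 + 7 + (-4 + 6) + (-4 + 6)**2 + 7*(-4 + 6)))**2 = (20 + (1 + 7 + 2 + 2**2 + 7*2))**2 = (20 + (1 + 7 + 2 + 4 + 14))**2 = (20 + 28)**2 = 48**2 = 2304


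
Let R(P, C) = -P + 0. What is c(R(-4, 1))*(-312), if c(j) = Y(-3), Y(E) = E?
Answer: 936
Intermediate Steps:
R(P, C) = -P
c(j) = -3
c(R(-4, 1))*(-312) = -3*(-312) = 936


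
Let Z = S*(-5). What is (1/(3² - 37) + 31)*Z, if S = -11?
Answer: 47685/28 ≈ 1703.0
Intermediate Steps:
Z = 55 (Z = -11*(-5) = 55)
(1/(3² - 37) + 31)*Z = (1/(3² - 37) + 31)*55 = (1/(9 - 37) + 31)*55 = (1/(-28) + 31)*55 = (-1/28 + 31)*55 = (867/28)*55 = 47685/28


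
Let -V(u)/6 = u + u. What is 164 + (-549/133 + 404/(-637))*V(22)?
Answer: 17200532/12103 ≈ 1421.2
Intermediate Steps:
V(u) = -12*u (V(u) = -6*(u + u) = -12*u)
164 + (-549/133 + 404/(-637))*V(22) = 164 + (-549/133 + 404/(-637))*(-12*22) = 164 + (-549*1/133 + 404*(-1/637))*(-264) = 164 + (-549/133 - 404/637)*(-264) = 164 - 57635/12103*(-264) = 164 + 15215640/12103 = 17200532/12103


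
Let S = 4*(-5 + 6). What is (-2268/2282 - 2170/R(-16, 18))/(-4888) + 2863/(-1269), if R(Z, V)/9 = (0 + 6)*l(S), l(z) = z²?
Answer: -258763459/114731136 ≈ -2.2554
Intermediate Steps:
S = 4 (S = 4*1 = 4)
R(Z, V) = 864 (R(Z, V) = 9*((0 + 6)*4²) = 9*(6*16) = 9*96 = 864)
(-2268/2282 - 2170/R(-16, 18))/(-4888) + 2863/(-1269) = (-2268/2282 - 2170/864)/(-4888) + 2863/(-1269) = (-2268*1/2282 - 2170*1/864)*(-1/4888) + 2863*(-1/1269) = (-162/163 - 1085/432)*(-1/4888) - 2863/1269 = -246839/70416*(-1/4888) - 2863/1269 = 246839/344193408 - 2863/1269 = -258763459/114731136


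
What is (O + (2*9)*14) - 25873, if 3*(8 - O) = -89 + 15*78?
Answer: -77920/3 ≈ -25973.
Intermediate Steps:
O = -1057/3 (O = 8 - (-89 + 15*78)/3 = 8 - (-89 + 1170)/3 = 8 - 1/3*1081 = 8 - 1081/3 = -1057/3 ≈ -352.33)
(O + (2*9)*14) - 25873 = (-1057/3 + (2*9)*14) - 25873 = (-1057/3 + 18*14) - 25873 = (-1057/3 + 252) - 25873 = -301/3 - 25873 = -77920/3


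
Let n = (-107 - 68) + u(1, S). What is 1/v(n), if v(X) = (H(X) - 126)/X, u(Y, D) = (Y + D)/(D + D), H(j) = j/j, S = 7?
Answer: 1221/875 ≈ 1.3954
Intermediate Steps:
H(j) = 1
u(Y, D) = (D + Y)/(2*D) (u(Y, D) = (D + Y)/((2*D)) = (D + Y)*(1/(2*D)) = (D + Y)/(2*D))
n = -1221/7 (n = (-107 - 68) + (½)*(7 + 1)/7 = -175 + (½)*(⅐)*8 = -175 + 4/7 = -1221/7 ≈ -174.43)
v(X) = -125/X (v(X) = (1 - 126)/X = -125/X)
1/v(n) = 1/(-125/(-1221/7)) = 1/(-125*(-7/1221)) = 1/(875/1221) = 1221/875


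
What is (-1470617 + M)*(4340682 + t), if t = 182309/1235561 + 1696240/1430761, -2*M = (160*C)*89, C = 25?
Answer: -550023603039349471432569/76860543127 ≈ -7.1561e+12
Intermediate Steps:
M = -178000 (M = -160*25*89/2 = -2000*89 = -½*356000 = -178000)
t = 2356648597789/1767792491921 (t = 182309*(1/1235561) + 1696240*(1/1430761) = 182309/1235561 + 1696240/1430761 = 2356648597789/1767792491921 ≈ 1.3331)
(-1470617 + M)*(4340682 + t) = (-1470617 - 178000)*(4340682 + 2356648597789/1767792491921) = -1648617*7673427406065227911/1767792491921 = -550023603039349471432569/76860543127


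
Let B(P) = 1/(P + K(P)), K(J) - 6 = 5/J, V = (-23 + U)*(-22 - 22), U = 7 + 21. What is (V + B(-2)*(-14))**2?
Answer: 473344/9 ≈ 52594.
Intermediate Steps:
U = 28
V = -220 (V = (-23 + 28)*(-22 - 22) = 5*(-44) = -220)
K(J) = 6 + 5/J
B(P) = 1/(6 + P + 5/P) (B(P) = 1/(P + (6 + 5/P)) = 1/(6 + P + 5/P))
(V + B(-2)*(-14))**2 = (-220 - 2/(5 + (-2)**2 + 6*(-2))*(-14))**2 = (-220 - 2/(5 + 4 - 12)*(-14))**2 = (-220 - 2/(-3)*(-14))**2 = (-220 - 2*(-1/3)*(-14))**2 = (-220 + (2/3)*(-14))**2 = (-220 - 28/3)**2 = (-688/3)**2 = 473344/9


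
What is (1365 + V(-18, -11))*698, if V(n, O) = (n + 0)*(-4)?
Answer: 1003026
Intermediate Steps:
V(n, O) = -4*n (V(n, O) = n*(-4) = -4*n)
(1365 + V(-18, -11))*698 = (1365 - 4*(-18))*698 = (1365 + 72)*698 = 1437*698 = 1003026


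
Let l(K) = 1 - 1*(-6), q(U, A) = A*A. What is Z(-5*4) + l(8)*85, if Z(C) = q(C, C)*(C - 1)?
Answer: -7805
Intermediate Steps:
q(U, A) = A**2
Z(C) = C**2*(-1 + C) (Z(C) = C**2*(C - 1) = C**2*(-1 + C))
l(K) = 7 (l(K) = 1 + 6 = 7)
Z(-5*4) + l(8)*85 = (-5*4)**2*(-1 - 5*4) + 7*85 = (-20)**2*(-1 - 20) + 595 = 400*(-21) + 595 = -8400 + 595 = -7805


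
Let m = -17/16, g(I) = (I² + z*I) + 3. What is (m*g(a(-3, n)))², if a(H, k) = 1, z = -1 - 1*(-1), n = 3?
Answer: 289/16 ≈ 18.063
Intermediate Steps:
z = 0 (z = -1 + 1 = 0)
g(I) = 3 + I² (g(I) = (I² + 0*I) + 3 = (I² + 0) + 3 = I² + 3 = 3 + I²)
m = -17/16 (m = -17*1/16 = -17/16 ≈ -1.0625)
(m*g(a(-3, n)))² = (-17*(3 + 1²)/16)² = (-17*(3 + 1)/16)² = (-17/16*4)² = (-17/4)² = 289/16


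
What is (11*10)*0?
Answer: 0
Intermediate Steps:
(11*10)*0 = 110*0 = 0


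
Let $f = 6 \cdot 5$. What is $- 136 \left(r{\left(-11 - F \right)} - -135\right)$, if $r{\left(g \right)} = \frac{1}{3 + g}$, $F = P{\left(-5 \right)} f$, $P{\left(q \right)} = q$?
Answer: $- \frac{1303628}{71} \approx -18361.0$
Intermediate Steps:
$f = 30$
$F = -150$ ($F = \left(-5\right) 30 = -150$)
$- 136 \left(r{\left(-11 - F \right)} - -135\right) = - 136 \left(\frac{1}{3 - -139} - -135\right) = - 136 \left(\frac{1}{3 + \left(-11 + 150\right)} + 135\right) = - 136 \left(\frac{1}{3 + 139} + 135\right) = - 136 \left(\frac{1}{142} + 135\right) = \left(-136\right) \frac{19171}{142} = - \frac{1303628}{71}$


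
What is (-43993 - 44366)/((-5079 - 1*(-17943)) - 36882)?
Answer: 29453/8006 ≈ 3.6789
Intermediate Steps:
(-43993 - 44366)/((-5079 - 1*(-17943)) - 36882) = -88359/((-5079 + 17943) - 36882) = -88359/(12864 - 36882) = -88359/(-24018) = -88359*(-1/24018) = 29453/8006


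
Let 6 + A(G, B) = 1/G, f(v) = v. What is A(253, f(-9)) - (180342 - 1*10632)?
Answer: -42938147/253 ≈ -1.6972e+5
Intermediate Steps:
A(G, B) = -6 + 1/G
A(253, f(-9)) - (180342 - 1*10632) = (-6 + 1/253) - (180342 - 1*10632) = (-6 + 1/253) - (180342 - 10632) = -1517/253 - 1*169710 = -1517/253 - 169710 = -42938147/253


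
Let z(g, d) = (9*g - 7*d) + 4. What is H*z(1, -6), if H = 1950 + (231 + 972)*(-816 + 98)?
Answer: -47399220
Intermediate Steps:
z(g, d) = 4 - 7*d + 9*g (z(g, d) = (-7*d + 9*g) + 4 = 4 - 7*d + 9*g)
H = -861804 (H = 1950 + 1203*(-718) = 1950 - 863754 = -861804)
H*z(1, -6) = -861804*(4 - 7*(-6) + 9*1) = -861804*(4 + 42 + 9) = -861804*55 = -47399220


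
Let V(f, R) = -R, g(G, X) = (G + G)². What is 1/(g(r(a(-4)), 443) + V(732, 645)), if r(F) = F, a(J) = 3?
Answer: -1/609 ≈ -0.0016420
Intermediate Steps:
g(G, X) = 4*G² (g(G, X) = (2*G)² = 4*G²)
1/(g(r(a(-4)), 443) + V(732, 645)) = 1/(4*3² - 1*645) = 1/(4*9 - 645) = 1/(36 - 645) = 1/(-609) = -1/609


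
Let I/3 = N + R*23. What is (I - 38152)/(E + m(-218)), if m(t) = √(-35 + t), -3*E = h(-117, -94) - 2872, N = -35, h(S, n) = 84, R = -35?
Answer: -340180608/7775221 + 366048*I*√253/7775221 ≈ -43.752 + 0.74883*I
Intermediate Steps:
I = -2520 (I = 3*(-35 - 35*23) = 3*(-35 - 805) = 3*(-840) = -2520)
E = 2788/3 (E = -(84 - 2872)/3 = -⅓*(-2788) = 2788/3 ≈ 929.33)
(I - 38152)/(E + m(-218)) = (-2520 - 38152)/(2788/3 + √(-35 - 218)) = -40672/(2788/3 + √(-253)) = -40672/(2788/3 + I*√253)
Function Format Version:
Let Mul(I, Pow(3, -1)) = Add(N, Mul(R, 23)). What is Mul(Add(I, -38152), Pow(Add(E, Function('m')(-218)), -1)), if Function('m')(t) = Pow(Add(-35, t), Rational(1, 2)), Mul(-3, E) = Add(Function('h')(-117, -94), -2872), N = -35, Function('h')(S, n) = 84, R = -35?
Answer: Add(Rational(-340180608, 7775221), Mul(Rational(366048, 7775221), I, Pow(253, Rational(1, 2)))) ≈ Add(-43.752, Mul(0.74883, I))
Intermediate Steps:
I = -2520 (I = Mul(3, Add(-35, Mul(-35, 23))) = Mul(3, Add(-35, -805)) = Mul(3, -840) = -2520)
E = Rational(2788, 3) (E = Mul(Rational(-1, 3), Add(84, -2872)) = Mul(Rational(-1, 3), -2788) = Rational(2788, 3) ≈ 929.33)
Mul(Add(I, -38152), Pow(Add(E, Function('m')(-218)), -1)) = Mul(Add(-2520, -38152), Pow(Add(Rational(2788, 3), Pow(Add(-35, -218), Rational(1, 2))), -1)) = Mul(-40672, Pow(Add(Rational(2788, 3), Pow(-253, Rational(1, 2))), -1)) = Mul(-40672, Pow(Add(Rational(2788, 3), Mul(I, Pow(253, Rational(1, 2)))), -1))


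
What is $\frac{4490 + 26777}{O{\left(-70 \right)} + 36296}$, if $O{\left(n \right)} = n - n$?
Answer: $\frac{31267}{36296} \approx 0.86144$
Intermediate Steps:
$O{\left(n \right)} = 0$
$\frac{4490 + 26777}{O{\left(-70 \right)} + 36296} = \frac{4490 + 26777}{0 + 36296} = \frac{31267}{36296}$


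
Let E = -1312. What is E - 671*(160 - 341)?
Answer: 120139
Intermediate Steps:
E - 671*(160 - 341) = -1312 - 671*(160 - 341) = -1312 - 671*(-181) = -1312 + 121451 = 120139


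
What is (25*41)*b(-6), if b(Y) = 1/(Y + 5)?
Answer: -1025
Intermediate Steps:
b(Y) = 1/(5 + Y)
(25*41)*b(-6) = (25*41)/(5 - 6) = 1025/(-1) = 1025*(-1) = -1025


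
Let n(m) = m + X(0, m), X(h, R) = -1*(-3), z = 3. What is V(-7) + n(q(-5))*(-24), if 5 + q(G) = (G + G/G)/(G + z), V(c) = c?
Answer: -7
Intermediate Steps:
q(G) = -5 + (1 + G)/(3 + G) (q(G) = -5 + (G + G/G)/(G + 3) = -5 + (G + 1)/(3 + G) = -5 + (1 + G)/(3 + G))
X(h, R) = 3
n(m) = 3 + m (n(m) = m + 3 = 3 + m)
V(-7) + n(q(-5))*(-24) = -7 + (3 + 2*(-7 - 2*(-5))/(3 - 5))*(-24) = -7 + (3 + 2*(-7 + 10)/(-2))*(-24) = -7 + (3 + 2*(-½)*3)*(-24) = -7 + (3 - 3)*(-24) = -7 + 0*(-24) = -7 + 0 = -7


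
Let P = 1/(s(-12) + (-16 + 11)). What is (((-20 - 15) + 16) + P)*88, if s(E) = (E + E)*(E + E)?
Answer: -954624/571 ≈ -1671.8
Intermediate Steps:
s(E) = 4*E² (s(E) = (2*E)*(2*E) = 4*E²)
P = 1/571 (P = 1/(4*(-12)² + (-16 + 11)) = 1/(4*144 - 5) = 1/(576 - 5) = 1/571 ≈ 0.0017513)
(((-20 - 15) + 16) + P)*88 = (((-20 - 15) + 16) + 1/571)*88 = ((-35 + 16) + 1/571)*88 = (-19 + 1/571)*88 = -10848/571*88 = -954624/571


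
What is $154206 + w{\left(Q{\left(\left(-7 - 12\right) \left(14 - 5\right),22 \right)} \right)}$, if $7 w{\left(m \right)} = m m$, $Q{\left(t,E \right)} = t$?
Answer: $\frac{1108683}{7} \approx 1.5838 \cdot 10^{5}$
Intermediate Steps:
$w{\left(m \right)} = \frac{m^{2}}{7}$ ($w{\left(m \right)} = \frac{m m}{7} = \frac{m^{2}}{7}$)
$154206 + w{\left(Q{\left(\left(-7 - 12\right) \left(14 - 5\right),22 \right)} \right)} = 154206 + \frac{\left(\left(-7 - 12\right) \left(14 - 5\right)\right)^{2}}{7} = 154206 + \frac{\left(\left(-19\right) 9\right)^{2}}{7} = 154206 + \frac{\left(-171\right)^{2}}{7} = 154206 + \frac{1}{7} \cdot 29241 = 154206 + \frac{29241}{7} = \frac{1108683}{7}$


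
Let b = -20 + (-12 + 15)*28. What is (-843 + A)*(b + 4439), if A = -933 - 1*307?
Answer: -9379749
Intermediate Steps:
A = -1240 (A = -933 - 307 = -1240)
b = 64 (b = -20 + 3*28 = -20 + 84 = 64)
(-843 + A)*(b + 4439) = (-843 - 1240)*(64 + 4439) = -2083*4503 = -9379749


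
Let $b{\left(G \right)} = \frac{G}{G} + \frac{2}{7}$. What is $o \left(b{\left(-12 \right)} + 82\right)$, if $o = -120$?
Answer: $- \frac{69960}{7} \approx -9994.3$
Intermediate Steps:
$b{\left(G \right)} = \frac{9}{7}$ ($b{\left(G \right)} = 1 + 2 \cdot \frac{1}{7} = 1 + \frac{2}{7} = \frac{9}{7}$)
$o \left(b{\left(-12 \right)} + 82\right) = - 120 \left(\frac{9}{7} + 82\right) = \left(-120\right) \frac{583}{7} = - \frac{69960}{7}$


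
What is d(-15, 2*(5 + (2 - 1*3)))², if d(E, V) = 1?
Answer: 1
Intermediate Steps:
d(-15, 2*(5 + (2 - 1*3)))² = 1² = 1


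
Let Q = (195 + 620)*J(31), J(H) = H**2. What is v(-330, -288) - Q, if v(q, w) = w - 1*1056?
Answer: -784559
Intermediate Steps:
v(q, w) = -1056 + w (v(q, w) = w - 1056 = -1056 + w)
Q = 783215 (Q = (195 + 620)*31**2 = 815*961 = 783215)
v(-330, -288) - Q = (-1056 - 288) - 1*783215 = -1344 - 783215 = -784559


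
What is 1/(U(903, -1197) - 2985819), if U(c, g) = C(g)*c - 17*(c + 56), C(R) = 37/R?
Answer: -57/171122545 ≈ -3.3309e-7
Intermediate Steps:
U(c, g) = -952 - 17*c + 37*c/g (U(c, g) = (37/g)*c - 17*(c + 56) = 37*c/g - 17*(56 + c) = 37*c/g + (-952 - 17*c) = -952 - 17*c + 37*c/g)
1/(U(903, -1197) - 2985819) = 1/((-952 - 17*903 + 37*903/(-1197)) - 2985819) = 1/((-952 - 15351 + 37*903*(-1/1197)) - 2985819) = 1/((-952 - 15351 - 1591/57) - 2985819) = 1/(-930862/57 - 2985819) = 1/(-171122545/57) = -57/171122545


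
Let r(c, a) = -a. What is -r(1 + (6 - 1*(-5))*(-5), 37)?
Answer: 37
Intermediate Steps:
-r(1 + (6 - 1*(-5))*(-5), 37) = -(-1)*37 = -1*(-37) = 37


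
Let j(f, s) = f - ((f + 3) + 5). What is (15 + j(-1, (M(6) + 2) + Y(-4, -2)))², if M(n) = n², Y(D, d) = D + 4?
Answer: 49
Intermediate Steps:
Y(D, d) = 4 + D
j(f, s) = -8 (j(f, s) = f - ((3 + f) + 5) = f - (8 + f) = f + (-8 - f) = -8)
(15 + j(-1, (M(6) + 2) + Y(-4, -2)))² = (15 - 8)² = 7² = 49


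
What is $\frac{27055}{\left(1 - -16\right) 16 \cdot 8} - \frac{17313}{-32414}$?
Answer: $\frac{457316929}{35266432} \approx 12.967$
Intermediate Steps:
$\frac{27055}{\left(1 - -16\right) 16 \cdot 8} - \frac{17313}{-32414} = \frac{27055}{\left(1 + 16\right) 16 \cdot 8} - - \frac{17313}{32414} = \frac{27055}{17 \cdot 16 \cdot 8} + \frac{17313}{32414} = \frac{27055}{272 \cdot 8} + \frac{17313}{32414} = \frac{27055}{2176} + \frac{17313}{32414} = \frac{457316929}{35266432}$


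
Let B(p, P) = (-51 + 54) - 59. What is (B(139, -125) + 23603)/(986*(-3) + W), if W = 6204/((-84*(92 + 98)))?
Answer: -31317510/3934657 ≈ -7.9594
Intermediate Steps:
B(p, P) = -56 (B(p, P) = 3 - 59 = -56)
W = -517/1330 (W = 6204/((-84*190)) = 6204/(-15960) = 6204*(-1/15960) = -517/1330 ≈ -0.38872)
(B(139, -125) + 23603)/(986*(-3) + W) = (-56 + 23603)/(986*(-3) - 517/1330) = 23547/(-2958 - 517/1330) = 23547/(-3934657/1330) = 23547*(-1330/3934657) = -31317510/3934657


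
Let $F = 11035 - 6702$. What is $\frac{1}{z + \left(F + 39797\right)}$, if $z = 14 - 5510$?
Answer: $\frac{1}{38634} \approx 2.5884 \cdot 10^{-5}$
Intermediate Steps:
$F = 4333$
$z = -5496$ ($z = 14 - 5510 = -5496$)
$\frac{1}{z + \left(F + 39797\right)} = \frac{1}{-5496 + \left(4333 + 39797\right)} = \frac{1}{-5496 + 44130} = \frac{1}{38634}$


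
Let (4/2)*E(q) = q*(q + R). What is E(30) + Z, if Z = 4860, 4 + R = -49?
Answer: 4515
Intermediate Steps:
R = -53 (R = -4 - 49 = -53)
E(q) = q*(-53 + q)/2 (E(q) = (q*(q - 53))/2 = (q*(-53 + q))/2 = q*(-53 + q)/2)
E(30) + Z = (½)*30*(-53 + 30) + 4860 = (½)*30*(-23) + 4860 = -345 + 4860 = 4515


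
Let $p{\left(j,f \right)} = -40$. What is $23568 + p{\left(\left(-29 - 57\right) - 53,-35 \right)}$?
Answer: $23528$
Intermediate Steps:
$23568 + p{\left(\left(-29 - 57\right) - 53,-35 \right)} = 23568 - 40 = 23528$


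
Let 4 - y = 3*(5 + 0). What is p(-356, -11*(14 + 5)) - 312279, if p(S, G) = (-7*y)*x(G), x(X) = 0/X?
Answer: -312279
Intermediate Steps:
x(X) = 0
y = -11 (y = 4 - 3*(5 + 0) = 4 - 3*5 = 4 - 1*15 = 4 - 15 = -11)
p(S, G) = 0 (p(S, G) = -7*(-11)*0 = 77*0 = 0)
p(-356, -11*(14 + 5)) - 312279 = 0 - 312279 = -312279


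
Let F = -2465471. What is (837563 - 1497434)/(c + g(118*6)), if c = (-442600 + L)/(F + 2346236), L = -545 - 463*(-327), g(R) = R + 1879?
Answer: -26226572895/102917563 ≈ -254.83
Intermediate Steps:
g(R) = 1879 + R
L = 150856 (L = -545 + 151401 = 150856)
c = 97248/39745 (c = (-442600 + 150856)/(-2465471 + 2346236) = -291744/(-119235) = -291744*(-1/119235) = 97248/39745 ≈ 2.4468)
(837563 - 1497434)/(c + g(118*6)) = (837563 - 1497434)/(97248/39745 + (1879 + 118*6)) = -659871/(97248/39745 + (1879 + 708)) = -659871/(97248/39745 + 2587) = -659871/102917563/39745 = -659871*39745/102917563 = -26226572895/102917563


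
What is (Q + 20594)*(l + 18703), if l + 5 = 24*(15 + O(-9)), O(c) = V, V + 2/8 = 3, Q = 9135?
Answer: 568537396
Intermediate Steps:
V = 11/4 (V = -¼ + 3 = 11/4 ≈ 2.7500)
O(c) = 11/4
l = 421 (l = -5 + 24*(15 + 11/4) = -5 + 24*(71/4) = -5 + 426 = 421)
(Q + 20594)*(l + 18703) = (9135 + 20594)*(421 + 18703) = 29729*19124 = 568537396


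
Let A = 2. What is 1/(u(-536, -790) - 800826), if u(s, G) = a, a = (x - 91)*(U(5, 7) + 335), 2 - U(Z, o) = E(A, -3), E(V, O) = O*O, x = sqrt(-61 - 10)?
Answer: -415337/345013466370 - 82*I*sqrt(71)/172506733185 ≈ -1.2038e-6 - 4.0053e-9*I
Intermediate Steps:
x = I*sqrt(71) (x = sqrt(-71) = I*sqrt(71) ≈ 8.4261*I)
E(V, O) = O**2
U(Z, o) = -7 (U(Z, o) = 2 - 1*(-3)**2 = 2 - 1*9 = 2 - 9 = -7)
a = -29848 + 328*I*sqrt(71) (a = (I*sqrt(71) - 91)*(-7 + 335) = (-91 + I*sqrt(71))*328 = -29848 + 328*I*sqrt(71) ≈ -29848.0 + 2763.8*I)
u(s, G) = -29848 + 328*I*sqrt(71)
1/(u(-536, -790) - 800826) = 1/((-29848 + 328*I*sqrt(71)) - 800826) = 1/(-830674 + 328*I*sqrt(71))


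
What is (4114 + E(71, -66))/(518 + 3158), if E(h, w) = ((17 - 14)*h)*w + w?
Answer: -5005/1838 ≈ -2.7231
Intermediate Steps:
E(h, w) = w + 3*h*w (E(h, w) = (3*h)*w + w = 3*h*w + w = w + 3*h*w)
(4114 + E(71, -66))/(518 + 3158) = (4114 - 66*(1 + 3*71))/(518 + 3158) = (4114 - 66*(1 + 213))/3676 = (4114 - 66*214)*(1/3676) = (4114 - 14124)*(1/3676) = -10010*1/3676 = -5005/1838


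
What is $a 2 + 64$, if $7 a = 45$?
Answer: $\frac{538}{7} \approx 76.857$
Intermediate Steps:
$a = \frac{45}{7}$ ($a = \frac{1}{7} \cdot 45 = \frac{45}{7} \approx 6.4286$)
$a 2 + 64 = \frac{45}{7} \cdot 2 + 64 = \frac{90}{7} + 64 = \frac{538}{7}$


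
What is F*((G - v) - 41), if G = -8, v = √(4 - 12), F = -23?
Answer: 1127 + 46*I*√2 ≈ 1127.0 + 65.054*I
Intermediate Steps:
v = 2*I*√2 (v = √(-8) = 2*I*√2 ≈ 2.8284*I)
F*((G - v) - 41) = -23*((-8 - 2*I*√2) - 41) = -23*(-49 - 2*I*√2) = 1127 + 46*I*√2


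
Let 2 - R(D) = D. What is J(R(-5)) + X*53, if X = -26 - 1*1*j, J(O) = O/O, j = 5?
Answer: -1642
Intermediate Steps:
R(D) = 2 - D
J(O) = 1
X = -31 (X = -26 - 1*1*5 = -26 - 5 = -31)
J(R(-5)) + X*53 = 1 - 31*53 = 1 - 1643 = -1642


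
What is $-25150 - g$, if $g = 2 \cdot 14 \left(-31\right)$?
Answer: $-24282$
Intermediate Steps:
$g = -868$ ($g = 28 \left(-31\right) = -868$)
$-25150 - g = -25150 - -868 = -25150 + 868 = -24282$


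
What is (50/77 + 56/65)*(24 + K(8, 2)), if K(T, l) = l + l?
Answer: 30248/715 ≈ 42.305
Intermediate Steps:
K(T, l) = 2*l
(50/77 + 56/65)*(24 + K(8, 2)) = (50/77 + 56/65)*(24 + 2*2) = (50*(1/77) + 56*(1/65))*(24 + 4) = (50/77 + 56/65)*28 = (7562/5005)*28 = 30248/715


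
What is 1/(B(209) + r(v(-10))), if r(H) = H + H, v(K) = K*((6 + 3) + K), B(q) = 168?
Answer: 1/188 ≈ 0.0053191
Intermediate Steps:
v(K) = K*(9 + K)
r(H) = 2*H
1/(B(209) + r(v(-10))) = 1/(168 + 2*(-10*(9 - 10))) = 1/(168 + 2*(-10*(-1))) = 1/(168 + 2*10) = 1/(168 + 20) = 1/188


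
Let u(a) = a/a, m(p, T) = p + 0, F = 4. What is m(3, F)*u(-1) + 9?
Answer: 12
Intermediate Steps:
m(p, T) = p
u(a) = 1
m(3, F)*u(-1) + 9 = 3*1 + 9 = 3 + 9 = 12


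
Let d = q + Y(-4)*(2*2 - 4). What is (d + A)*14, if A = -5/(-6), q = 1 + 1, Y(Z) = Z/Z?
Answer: 119/3 ≈ 39.667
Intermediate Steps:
Y(Z) = 1
q = 2
A = 5/6 (A = -5*(-1/6) = 5/6 ≈ 0.83333)
d = 2 (d = 2 + 1*(2*2 - 4) = 2 + 1*(4 - 4) = 2 + 1*0 = 2 + 0 = 2)
(d + A)*14 = (2 + 5/6)*14 = (17/6)*14 = 119/3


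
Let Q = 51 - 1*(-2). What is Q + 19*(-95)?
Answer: -1752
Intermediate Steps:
Q = 53 (Q = 51 + 2 = 53)
Q + 19*(-95) = 53 + 19*(-95) = 53 - 1805 = -1752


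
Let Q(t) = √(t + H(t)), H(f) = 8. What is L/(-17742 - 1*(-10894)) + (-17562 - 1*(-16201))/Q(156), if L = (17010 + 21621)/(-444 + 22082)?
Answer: -38631/148177024 - 1361*√41/82 ≈ -106.28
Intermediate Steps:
Q(t) = √(8 + t) (Q(t) = √(t + 8) = √(8 + t))
L = 38631/21638 ≈ 1.7853
L/(-17742 - 1*(-10894)) + (-17562 - 1*(-16201))/Q(156) = 38631/(21638*(-17742 - 1*(-10894))) + (-17562 - 1*(-16201))/(√(8 + 156)) = 38631/(21638*(-17742 + 10894)) + (-17562 + 16201)/(√164) = (38631/21638)/(-6848) - 1361*√41/82 = (38631/21638)*(-1/6848) - 1361*√41/82 = -38631/148177024 - 1361*√41/82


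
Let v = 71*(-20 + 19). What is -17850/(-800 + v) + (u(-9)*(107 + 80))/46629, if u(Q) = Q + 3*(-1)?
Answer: 25162822/1230723 ≈ 20.446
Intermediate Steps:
u(Q) = -3 + Q (u(Q) = Q - 3 = -3 + Q)
v = -71 (v = 71*(-1) = -71)
-17850/(-800 + v) + (u(-9)*(107 + 80))/46629 = -17850/(-800 - 71) + ((-3 - 9)*(107 + 80))/46629 = -17850/(-871) - 12*187*(1/46629) = -17850*(-1/871) - 2244*1/46629 = 17850/871 - 68/1413 = 25162822/1230723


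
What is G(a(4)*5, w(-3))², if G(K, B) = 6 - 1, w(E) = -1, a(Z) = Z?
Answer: 25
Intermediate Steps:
G(K, B) = 5
G(a(4)*5, w(-3))² = 5² = 25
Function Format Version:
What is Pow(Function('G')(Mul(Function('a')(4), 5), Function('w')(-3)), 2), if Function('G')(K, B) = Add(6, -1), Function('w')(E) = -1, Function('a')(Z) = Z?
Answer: 25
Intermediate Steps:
Function('G')(K, B) = 5
Pow(Function('G')(Mul(Function('a')(4), 5), Function('w')(-3)), 2) = Pow(5, 2) = 25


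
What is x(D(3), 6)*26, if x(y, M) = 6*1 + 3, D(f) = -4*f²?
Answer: 234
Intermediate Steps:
x(y, M) = 9 (x(y, M) = 6 + 3 = 9)
x(D(3), 6)*26 = 9*26 = 234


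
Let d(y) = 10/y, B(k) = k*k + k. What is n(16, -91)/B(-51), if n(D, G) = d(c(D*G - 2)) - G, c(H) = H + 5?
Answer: 44071/1235050 ≈ 0.035684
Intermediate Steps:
c(H) = 5 + H
B(k) = k + k² (B(k) = k² + k = k + k²)
n(D, G) = -G + 10/(3 + D*G) (n(D, G) = 10/(5 + (D*G - 2)) - G = 10/(5 + (-2 + D*G)) - G = 10/(3 + D*G) - G = -G + 10/(3 + D*G))
n(16, -91)/B(-51) = ((10 - 1*(-91)*(3 + 16*(-91)))/(3 + 16*(-91)))/((-51*(1 - 51))) = ((10 - 1*(-91)*(3 - 1456))/(3 - 1456))/((-51*(-50))) = ((10 - 1*(-91)*(-1453))/(-1453))/2550 = -(10 - 132223)/1453*(1/2550) = -1/1453*(-132213)*(1/2550) = (132213/1453)*(1/2550) = 44071/1235050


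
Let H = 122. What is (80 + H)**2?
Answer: 40804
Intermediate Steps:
(80 + H)**2 = (80 + 122)**2 = 202**2 = 40804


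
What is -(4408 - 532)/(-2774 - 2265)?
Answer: 3876/5039 ≈ 0.76920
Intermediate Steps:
-(4408 - 532)/(-2774 - 2265) = -3876/(-5039) = -3876*(-1)/5039 = -1*(-3876/5039) = 3876/5039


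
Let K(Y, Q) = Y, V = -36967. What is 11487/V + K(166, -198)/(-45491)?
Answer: -75527377/240237971 ≈ -0.31439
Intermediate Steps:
11487/V + K(166, -198)/(-45491) = 11487/(-36967) + 166/(-45491) = 11487*(-1/36967) + 166*(-1/45491) = -1641/5281 - 166/45491 = -75527377/240237971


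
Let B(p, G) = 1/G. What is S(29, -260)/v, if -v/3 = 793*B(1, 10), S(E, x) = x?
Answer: 200/183 ≈ 1.0929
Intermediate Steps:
v = -2379/10 ≈ -237.90
S(29, -260)/v = -260/(-2379/10) = -260*(-10/2379) = 200/183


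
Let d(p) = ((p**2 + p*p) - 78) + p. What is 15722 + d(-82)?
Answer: 29010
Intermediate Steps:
d(p) = -78 + p + 2*p**2 (d(p) = ((p**2 + p**2) - 78) + p = (2*p**2 - 78) + p = (-78 + 2*p**2) + p = -78 + p + 2*p**2)
15722 + d(-82) = 15722 + (-78 - 82 + 2*(-82)**2) = 15722 + (-78 - 82 + 2*6724) = 15722 + (-78 - 82 + 13448) = 15722 + 13288 = 29010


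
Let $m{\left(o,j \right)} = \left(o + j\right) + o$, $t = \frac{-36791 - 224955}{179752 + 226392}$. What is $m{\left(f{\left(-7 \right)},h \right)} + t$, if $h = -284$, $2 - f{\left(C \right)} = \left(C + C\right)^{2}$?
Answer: $- \frac{136595257}{203072} \approx -672.64$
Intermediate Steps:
$f{\left(C \right)} = 2 - 4 C^{2}$ ($f{\left(C \right)} = 2 - \left(C + C\right)^{2} = 2 - \left(2 C\right)^{2} = 2 - 4 C^{2}$)
$t = - \frac{130873}{203072}$ ($t = - \frac{261746}{406144} = \left(-261746\right) \frac{1}{406144} = - \frac{130873}{203072} \approx -0.64447$)
$m{\left(o,j \right)} = j + 2 o$ ($m{\left(o,j \right)} = \left(j + o\right) + o = j + 2 o$)
$m{\left(f{\left(-7 \right)},h \right)} + t = \left(-284 + 2 \left(2 - 4 \left(-7\right)^{2}\right)\right) - \frac{130873}{203072} = \left(-284 + 2 \left(2 - 196\right)\right) - \frac{130873}{203072} = \left(-284 + 2 \left(-194\right)\right) - \frac{130873}{203072} = \left(-284 - 388\right) - \frac{130873}{203072} = -672 - \frac{130873}{203072} = - \frac{136595257}{203072}$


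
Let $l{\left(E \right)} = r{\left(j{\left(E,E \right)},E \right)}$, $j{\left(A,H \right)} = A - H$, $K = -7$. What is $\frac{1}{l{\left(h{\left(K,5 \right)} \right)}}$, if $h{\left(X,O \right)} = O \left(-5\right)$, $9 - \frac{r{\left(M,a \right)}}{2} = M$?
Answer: $\frac{1}{18} \approx 0.055556$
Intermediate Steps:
$r{\left(M,a \right)} = 18 - 2 M$
$h{\left(X,O \right)} = - 5 O$
$l{\left(E \right)} = 18$ ($l{\left(E \right)} = 18 - 2 \left(E - E\right) = 18 - 0 = 18 + 0 = 18$)
$\frac{1}{l{\left(h{\left(K,5 \right)} \right)}} = \frac{1}{18}$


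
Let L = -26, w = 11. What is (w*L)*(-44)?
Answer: 12584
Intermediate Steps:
(w*L)*(-44) = (11*(-26))*(-44) = -286*(-44) = 12584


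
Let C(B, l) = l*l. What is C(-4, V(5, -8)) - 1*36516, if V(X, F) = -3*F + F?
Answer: -36260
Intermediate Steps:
V(X, F) = -2*F
C(B, l) = l²
C(-4, V(5, -8)) - 1*36516 = (-2*(-8))² - 1*36516 = 16² - 36516 = 256 - 36516 = -36260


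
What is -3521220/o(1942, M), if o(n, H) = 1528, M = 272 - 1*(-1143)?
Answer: -880305/382 ≈ -2304.5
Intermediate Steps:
M = 1415 (M = 272 + 1143 = 1415)
-3521220/o(1942, M) = -3521220/1528 = -3521220*1/1528 = -880305/382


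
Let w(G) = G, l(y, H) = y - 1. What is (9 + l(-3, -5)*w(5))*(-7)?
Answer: 77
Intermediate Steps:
l(y, H) = -1 + y
(9 + l(-3, -5)*w(5))*(-7) = (9 + (-1 - 3)*5)*(-7) = (9 - 4*5)*(-7) = (9 - 20)*(-7) = -11*(-7) = 77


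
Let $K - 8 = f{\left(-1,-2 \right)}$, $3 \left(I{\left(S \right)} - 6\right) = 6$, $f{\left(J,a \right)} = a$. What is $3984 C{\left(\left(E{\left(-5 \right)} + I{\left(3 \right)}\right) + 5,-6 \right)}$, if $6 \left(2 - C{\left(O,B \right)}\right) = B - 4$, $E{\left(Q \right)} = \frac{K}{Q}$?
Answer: $14608$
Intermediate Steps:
$I{\left(S \right)} = 8$ ($I{\left(S \right)} = 6 + \frac{1}{3} \cdot 6 = 6 + 2 = 8$)
$K = 6$ ($K = 8 - 2 = 6$)
$E{\left(Q \right)} = \frac{6}{Q}$
$C{\left(O,B \right)} = \frac{8}{3} - \frac{B}{6}$ ($C{\left(O,B \right)} = 2 - \frac{B - 4}{6} = 2 - \frac{-4 + B}{6} = 2 - \left(- \frac{2}{3} + \frac{B}{6}\right) = \frac{8}{3} - \frac{B}{6}$)
$3984 C{\left(\left(E{\left(-5 \right)} + I{\left(3 \right)}\right) + 5,-6 \right)} = 3984 \left(\frac{8}{3} - -1\right) = 3984 \left(\frac{8}{3} + 1\right) = 3984 \cdot \frac{11}{3} = 14608$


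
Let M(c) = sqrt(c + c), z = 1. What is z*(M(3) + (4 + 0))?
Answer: 4 + sqrt(6) ≈ 6.4495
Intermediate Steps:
M(c) = sqrt(2)*sqrt(c) (M(c) = sqrt(2*c) = sqrt(2)*sqrt(c))
z*(M(3) + (4 + 0)) = 1*(sqrt(2)*sqrt(3) + (4 + 0)) = 1*(sqrt(6) + 4) = 1*(4 + sqrt(6)) = 4 + sqrt(6)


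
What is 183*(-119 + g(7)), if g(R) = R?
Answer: -20496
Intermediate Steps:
183*(-119 + g(7)) = 183*(-119 + 7) = 183*(-112) = -20496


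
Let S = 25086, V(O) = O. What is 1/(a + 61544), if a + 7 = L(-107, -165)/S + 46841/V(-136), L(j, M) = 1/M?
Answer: 281464920/17223564882577 ≈ 1.6342e-5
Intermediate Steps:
a = -98912153903/281464920 (a = -7 + (1/(-165*25086) + 46841/(-136)) = -7 + (-1/165*1/25086 + 46841*(-1/136)) = -7 + (-1/4139190 - 46841/136) = -7 - 96941899463/281464920 = -98912153903/281464920 ≈ -351.42)
1/(a + 61544) = 1/(-98912153903/281464920 + 61544) = 1/(17223564882577/281464920) = 281464920/17223564882577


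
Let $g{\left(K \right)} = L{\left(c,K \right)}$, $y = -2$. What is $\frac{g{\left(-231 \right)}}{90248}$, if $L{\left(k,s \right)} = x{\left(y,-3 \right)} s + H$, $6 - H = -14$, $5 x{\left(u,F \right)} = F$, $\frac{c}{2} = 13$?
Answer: $\frac{793}{451240} \approx 0.0017574$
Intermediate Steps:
$c = 26$ ($c = 2 \cdot 13 = 26$)
$x{\left(u,F \right)} = \frac{F}{5}$
$H = 20$ ($H = 6 - -14 = 6 + 14 = 20$)
$L{\left(k,s \right)} = 20 - \frac{3 s}{5}$ ($L{\left(k,s \right)} = \frac{1}{5} \left(-3\right) s + 20 = - \frac{3 s}{5} + 20 = 20 - \frac{3 s}{5}$)
$g{\left(K \right)} = 20 - \frac{3 K}{5}$
$\frac{g{\left(-231 \right)}}{90248} = \frac{20 - - \frac{693}{5}}{90248} = \left(20 + \frac{693}{5}\right) \frac{1}{90248} = \frac{793}{5} \cdot \frac{1}{90248} = \frac{793}{451240}$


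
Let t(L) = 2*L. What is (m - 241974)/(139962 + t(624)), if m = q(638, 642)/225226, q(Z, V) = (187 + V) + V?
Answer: -54498834653/31804163460 ≈ -1.7136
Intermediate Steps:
q(Z, V) = 187 + 2*V
m = 1471/225226 (m = (187 + 2*642)/225226 = (187 + 1284)*(1/225226) = 1471*(1/225226) = 1471/225226 ≈ 0.0065312)
(m - 241974)/(139962 + t(624)) = (1471/225226 - 241974)/(139962 + 2*624) = -54498834653/(225226*(139962 + 1248)) = -54498834653/225226/141210 = -54498834653/225226*1/141210 = -54498834653/31804163460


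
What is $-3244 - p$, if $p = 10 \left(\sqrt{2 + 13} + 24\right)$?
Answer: $-3484 - 10 \sqrt{15} \approx -3522.7$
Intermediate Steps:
$p = 240 + 10 \sqrt{15}$ ($p = 10 \left(\sqrt{15} + 24\right) = 10 \left(24 + \sqrt{15}\right) = 240 + 10 \sqrt{15} \approx 278.73$)
$-3244 - p = -3244 - \left(240 + 10 \sqrt{15}\right) = -3484 - 10 \sqrt{15}$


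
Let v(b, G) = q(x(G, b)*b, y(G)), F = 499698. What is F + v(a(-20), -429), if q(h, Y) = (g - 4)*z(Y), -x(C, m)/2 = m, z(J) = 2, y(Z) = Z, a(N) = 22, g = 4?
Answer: 499698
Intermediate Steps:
x(C, m) = -2*m
q(h, Y) = 0 (q(h, Y) = (4 - 4)*2 = 0*2 = 0)
v(b, G) = 0
F + v(a(-20), -429) = 499698 + 0 = 499698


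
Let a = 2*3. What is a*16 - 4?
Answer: 92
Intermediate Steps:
a = 6
a*16 - 4 = 6*16 - 4 = 96 - 4 = 92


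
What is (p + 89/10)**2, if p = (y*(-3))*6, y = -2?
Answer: 201601/100 ≈ 2016.0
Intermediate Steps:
p = 36 (p = -2*(-3)*6 = 6*6 = 36)
(p + 89/10)**2 = (36 + 89/10)**2 = (449/10)**2 = 201601/100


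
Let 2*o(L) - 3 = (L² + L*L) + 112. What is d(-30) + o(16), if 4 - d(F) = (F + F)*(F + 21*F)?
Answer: -78565/2 ≈ -39283.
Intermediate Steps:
o(L) = 115/2 + L² (o(L) = 3/2 + ((L² + L*L) + 112)/2 = 3/2 + ((L² + L²) + 112)/2 = 3/2 + (2*L² + 112)/2 = 3/2 + (112 + 2*L²)/2 = 3/2 + (56 + L²) = 115/2 + L²)
d(F) = 4 - 44*F² (d(F) = 4 - (F + F)*(F + 21*F) = 4 - 2*F*22*F = 4 - 44*F²)
d(-30) + o(16) = (4 - 44*(-30)²) + (115/2 + 16²) = (4 - 44*900) + (115/2 + 256) = (4 - 39600) + 627/2 = -39596 + 627/2 = -78565/2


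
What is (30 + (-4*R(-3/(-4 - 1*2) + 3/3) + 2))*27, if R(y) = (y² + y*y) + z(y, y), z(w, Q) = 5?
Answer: -162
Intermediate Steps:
R(y) = 5 + 2*y² (R(y) = (y² + y*y) + 5 = (y² + y²) + 5 = 2*y² + 5 = 5 + 2*y²)
(30 + (-4*R(-3/(-4 - 1*2) + 3/3) + 2))*27 = (30 + (-4*(5 + 2*(-3/(-4 - 1*2) + 3/3)²) + 2))*27 = (30 + (-4*(5 + 2*(-3/(-4 - 2) + 3*(⅓))²) + 2))*27 = (30 + (-4*(5 + 2*(-3/(-6) + 1)²) + 2))*27 = (30 + (-4*(5 + 2*(-3*(-⅙) + 1)²) + 2))*27 = (30 + (-4*(5 + 2*(½ + 1)²) + 2))*27 = (30 + (-4*(5 + 2*(3/2)²) + 2))*27 = (30 + (-4*(5 + 2*(9/4)) + 2))*27 = (30 + (-4*(5 + 9/2) + 2))*27 = (30 + (-4*19/2 + 2))*27 = (30 + (-38 + 2))*27 = (30 - 36)*27 = -6*27 = -162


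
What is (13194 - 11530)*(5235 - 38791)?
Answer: -55837184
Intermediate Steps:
(13194 - 11530)*(5235 - 38791) = 1664*(-33556) = -55837184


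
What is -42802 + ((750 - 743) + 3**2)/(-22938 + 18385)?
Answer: -194877522/4553 ≈ -42802.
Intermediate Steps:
-42802 + ((750 - 743) + 3**2)/(-22938 + 18385) = -42802 + (7 + 9)/(-4553) = -42802 + 16*(-1/4553) = -42802 - 16/4553 = -194877522/4553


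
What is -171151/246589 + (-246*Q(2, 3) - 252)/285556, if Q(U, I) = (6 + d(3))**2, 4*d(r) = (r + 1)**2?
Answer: -13750356196/17603742121 ≈ -0.78110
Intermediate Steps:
d(r) = (1 + r)**2/4 (d(r) = (r + 1)**2/4 = (1 + r)**2/4)
Q(U, I) = 100 (Q(U, I) = (6 + (1 + 3)**2/4)**2 = (6 + (1/4)*4**2)**2 = (6 + (1/4)*16)**2 = (6 + 4)**2 = 10**2 = 100)
-171151/246589 + (-246*Q(2, 3) - 252)/285556 = -171151/246589 + (-246*100 - 252)/285556 = -171151*1/246589 + (-24600 - 252)*(1/285556) = -171151/246589 - 24852*1/285556 = -171151/246589 - 6213/71389 = -13750356196/17603742121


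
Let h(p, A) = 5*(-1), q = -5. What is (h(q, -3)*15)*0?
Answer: 0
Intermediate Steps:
h(p, A) = -5
(h(q, -3)*15)*0 = -5*15*0 = -75*0 = 0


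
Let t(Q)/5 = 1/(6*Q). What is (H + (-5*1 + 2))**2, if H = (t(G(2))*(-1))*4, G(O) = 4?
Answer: 529/36 ≈ 14.694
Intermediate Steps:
t(Q) = 5/(6*Q) (t(Q) = 5/((6*Q)) = 5*(1/(6*Q)) = 5/(6*Q))
H = -5/6 (H = (((5/6)/4)*(-1))*4 = (((5/6)*(1/4))*(-1))*4 = ((5/24)*(-1))*4 = -5/24*4 = -5/6 ≈ -0.83333)
(H + (-5*1 + 2))**2 = (-5/6 + (-5*1 + 2))**2 = (-5/6 + (-5 + 2))**2 = (-5/6 - 3)**2 = (-23/6)**2 = 529/36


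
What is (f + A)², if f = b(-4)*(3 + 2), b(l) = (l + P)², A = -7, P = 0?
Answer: 5329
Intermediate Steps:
b(l) = l² (b(l) = (l + 0)² = l²)
f = 80 (f = (-4)²*(3 + 2) = 16*5 = 80)
(f + A)² = (80 - 7)² = 73² = 5329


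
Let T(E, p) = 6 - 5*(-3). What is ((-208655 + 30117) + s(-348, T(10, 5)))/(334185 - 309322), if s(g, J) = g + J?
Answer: -178865/24863 ≈ -7.1940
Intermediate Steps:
T(E, p) = 21 (T(E, p) = 6 + 15 = 21)
s(g, J) = J + g
((-208655 + 30117) + s(-348, T(10, 5)))/(334185 - 309322) = ((-208655 + 30117) + (21 - 348))/(334185 - 309322) = (-178538 - 327)/24863 = -178865*1/24863 = -178865/24863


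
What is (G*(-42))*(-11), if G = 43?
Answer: 19866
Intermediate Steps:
(G*(-42))*(-11) = (43*(-42))*(-11) = -1806*(-11) = 19866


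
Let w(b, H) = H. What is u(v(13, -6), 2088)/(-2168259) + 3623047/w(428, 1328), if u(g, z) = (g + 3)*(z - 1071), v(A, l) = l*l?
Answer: 2618550530903/959815984 ≈ 2728.2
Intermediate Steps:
v(A, l) = l²
u(g, z) = (-1071 + z)*(3 + g) (u(g, z) = (3 + g)*(-1071 + z) = (-1071 + z)*(3 + g))
u(v(13, -6), 2088)/(-2168259) + 3623047/w(428, 1328) = (-3213 - 1071*(-6)² + 3*2088 + (-6)²*2088)/(-2168259) + 3623047/1328 = (-3213 - 1071*36 + 6264 + 36*2088)*(-1/2168259) + 3623047*(1/1328) = (-3213 - 38556 + 6264 + 75168)*(-1/2168259) + 3623047/1328 = 39663*(-1/2168259) + 3623047/1328 = -13221/722753 + 3623047/1328 = 2618550530903/959815984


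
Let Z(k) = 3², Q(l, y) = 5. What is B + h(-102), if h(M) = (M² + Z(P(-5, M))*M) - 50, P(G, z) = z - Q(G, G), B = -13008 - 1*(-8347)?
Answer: 4775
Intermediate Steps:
B = -4661 (B = -13008 + 8347 = -4661)
P(G, z) = -5 + z (P(G, z) = z - 1*5 = z - 5 = -5 + z)
Z(k) = 9
h(M) = -50 + M² + 9*M (h(M) = (M² + 9*M) - 50 = -50 + M² + 9*M)
B + h(-102) = -4661 + (-50 + (-102)² + 9*(-102)) = -4661 + (-50 + 10404 - 918) = -4661 + 9436 = 4775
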